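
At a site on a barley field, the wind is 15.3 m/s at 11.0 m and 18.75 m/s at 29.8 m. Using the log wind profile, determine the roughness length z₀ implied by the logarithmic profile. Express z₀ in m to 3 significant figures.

Log law: V(z) ∝ ln(z/z₀). With r = V₁/V₂ = 15.3/18.75 = 0.81600,
r · ln(z₂/z₀) = ln(z₁/z₀) ⇒ ln z₀ = (ln z₁ − r·ln z₂)/(1 − r)
ln z₀ = (2.39790 − 0.81600×3.39451) / 0.18400 = -2.0219
z₀ = exp(-2.0219) = 0.1324 m

z₀ ≈ 0.132 m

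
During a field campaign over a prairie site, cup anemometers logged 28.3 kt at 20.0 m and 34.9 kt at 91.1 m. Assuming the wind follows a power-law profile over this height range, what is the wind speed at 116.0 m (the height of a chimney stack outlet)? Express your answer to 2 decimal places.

36.09 kt

First find α: α = ln(V₂/V₁)/ln(z₂/z₁) = ln(34.9/28.3)/ln(91.1/20.0) = 0.20963/1.51623 = 0.1383
Extrapolate from 91.1 m to 116.0 m: V₃ = 34.9 × (116.0/91.1)^0.1383 = 34.9 × 1.0340 = 36.0856 kt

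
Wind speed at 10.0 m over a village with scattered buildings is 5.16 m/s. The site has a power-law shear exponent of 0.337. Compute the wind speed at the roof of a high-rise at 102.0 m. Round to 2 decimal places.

Power-law profile: V₂ = V₁ · (z₂/z₁)^α
V₂ = 5.16 × (102.0/10.0)^0.337 = 5.16 × (10.2000)^0.337
    = 5.16 × 2.1872 = 11.2862 m/s

11.29 m/s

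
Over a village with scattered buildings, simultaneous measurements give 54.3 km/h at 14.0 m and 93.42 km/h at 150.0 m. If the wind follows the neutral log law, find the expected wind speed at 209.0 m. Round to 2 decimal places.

98.89 km/h

Log law: V ∝ ln(z/z₀). From the pair, with r = V₁/V₂ = 0.58125,
ln z₀ = (ln z₁ − r·ln z₂)/(1 − r) = (2.6391 − 0.58125×5.0106)/0.41875 = -0.6528 → z₀ = 0.5206 m
V₃ = V₁ · ln(z₃/z₀)/ln(z₁/z₀) = 54.3 × 5.9951/3.2918 = 98.8915 km/h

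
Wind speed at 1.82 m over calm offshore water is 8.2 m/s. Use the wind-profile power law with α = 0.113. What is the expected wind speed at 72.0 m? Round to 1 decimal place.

12.4 m/s

Power-law profile: V₂ = V₁ · (z₂/z₁)^α
V₂ = 8.2 × (72.0/1.82)^0.113 = 8.2 × (39.5604)^0.113
    = 8.2 × 1.5153 = 12.4252 m/s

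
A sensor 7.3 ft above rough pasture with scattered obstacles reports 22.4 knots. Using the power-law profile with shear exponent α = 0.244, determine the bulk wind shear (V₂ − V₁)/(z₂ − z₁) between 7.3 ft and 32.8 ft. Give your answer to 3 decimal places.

Power law: V₂ = V₁ · (z₂/z₁)^α = 22.4 × (4.4932)^0.244 = 32.3199 knots
ΔV/Δz = (32.3199 − 22.4)/(32.8 − 7.3) = 9.9199/25.5000 = 0.38902 knots/ft

0.389 knots/ft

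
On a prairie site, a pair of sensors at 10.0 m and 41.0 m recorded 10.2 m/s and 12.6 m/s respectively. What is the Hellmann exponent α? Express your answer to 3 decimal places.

α ≈ 0.150

Power law: V₂/V₁ = (z₂/z₁)^α ⇒ α = ln(V₂/V₁) / ln(z₂/z₁)
α = ln(12.6/10.2) / ln(41.0/10.0) = ln(1.2353) / ln(4.1000)
  = 0.21131 / 1.41099 = 0.14976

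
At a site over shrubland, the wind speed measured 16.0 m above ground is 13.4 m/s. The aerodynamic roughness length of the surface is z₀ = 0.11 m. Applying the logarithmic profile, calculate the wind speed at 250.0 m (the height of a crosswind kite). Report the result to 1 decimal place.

20.8 m/s

Log law: V(z) ∝ ln(z/z₀), so V₂/V₁ = ln(z₂/z₀) / ln(z₁/z₀).
ln(250.0/0.11) = 7.7287, ln(16.0/0.11) = 4.9799
V₂ = 13.4 × 7.7287/4.9799 = 13.4 × 1.5520 = 20.7968 m/s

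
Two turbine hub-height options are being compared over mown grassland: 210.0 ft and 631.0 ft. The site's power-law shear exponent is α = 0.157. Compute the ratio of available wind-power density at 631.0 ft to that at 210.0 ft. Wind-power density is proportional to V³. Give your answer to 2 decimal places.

1.68

Speed ratio: V_B/V_A = (z_B/z_A)^α = (631.0/210.0)^0.157 = (3.0048)^0.157 = 1.18855
Power-density ratio: P_B/P_A = (V_B/V_A)³ = (1.18855)³ = 1.67899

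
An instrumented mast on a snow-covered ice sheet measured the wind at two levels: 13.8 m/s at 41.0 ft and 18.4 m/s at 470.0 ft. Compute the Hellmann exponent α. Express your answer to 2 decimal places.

Power law: V₂/V₁ = (z₂/z₁)^α ⇒ α = ln(V₂/V₁) / ln(z₂/z₁)
α = ln(18.4/13.8) / ln(470.0/41.0) = ln(1.3333) / ln(11.4634)
  = 0.28768 / 2.43916 = 0.11794

α ≈ 0.12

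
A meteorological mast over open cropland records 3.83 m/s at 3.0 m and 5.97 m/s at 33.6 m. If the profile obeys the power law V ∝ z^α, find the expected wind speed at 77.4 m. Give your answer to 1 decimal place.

7.0 m/s

First find α: α = ln(V₂/V₁)/ln(z₂/z₁) = ln(5.97/3.83)/ln(33.6/3.0) = 0.44388/2.41591 = 0.1837
Extrapolate from 33.6 m to 77.4 m: V₃ = 5.97 × (77.4/33.6)^0.1837 = 5.97 × 1.1657 = 6.9592 m/s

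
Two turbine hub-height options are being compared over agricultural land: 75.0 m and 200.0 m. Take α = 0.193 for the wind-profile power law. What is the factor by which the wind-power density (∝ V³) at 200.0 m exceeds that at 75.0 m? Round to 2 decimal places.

Speed ratio: V_B/V_A = (z_B/z_A)^α = (200.0/75.0)^0.193 = (2.6667)^0.193 = 1.20840
Power-density ratio: P_B/P_A = (V_B/V_A)³ = (1.20840)³ = 1.76456

1.76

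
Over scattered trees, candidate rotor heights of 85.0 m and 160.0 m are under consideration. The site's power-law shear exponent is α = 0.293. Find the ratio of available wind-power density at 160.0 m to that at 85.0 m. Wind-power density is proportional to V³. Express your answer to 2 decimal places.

Speed ratio: V_B/V_A = (z_B/z_A)^α = (160.0/85.0)^0.293 = (1.8824)^0.293 = 1.20361
Power-density ratio: P_B/P_A = (V_B/V_A)³ = (1.20361)³ = 1.74366

1.74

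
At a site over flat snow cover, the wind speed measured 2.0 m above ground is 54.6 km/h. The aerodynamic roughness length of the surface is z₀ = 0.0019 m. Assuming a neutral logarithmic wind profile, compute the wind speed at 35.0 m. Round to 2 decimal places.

Log law: V(z) ∝ ln(z/z₀), so V₂/V₁ = ln(z₂/z₀) / ln(z₁/z₀).
ln(35.0/0.0019) = 9.8212, ln(2.0/0.0019) = 6.9590
V₂ = 54.6 × 9.8212/6.9590 = 54.6 × 1.4113 = 77.0565 km/h

77.06 km/h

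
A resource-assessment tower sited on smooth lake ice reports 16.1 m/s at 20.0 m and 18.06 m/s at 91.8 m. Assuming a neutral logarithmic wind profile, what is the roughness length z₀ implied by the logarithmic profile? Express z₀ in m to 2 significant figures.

z₀ ≈ 0.000073 m

Log law: V(z) ∝ ln(z/z₀). With r = V₁/V₂ = 16.1/18.06 = 0.89147,
r · ln(z₂/z₀) = ln(z₁/z₀) ⇒ ln z₀ = (ln z₁ − r·ln z₂)/(1 − r)
ln z₀ = (2.99573 − 0.89147×4.51961) / 0.10853 = -9.5219
z₀ = exp(-9.5219) = 0.00007323 m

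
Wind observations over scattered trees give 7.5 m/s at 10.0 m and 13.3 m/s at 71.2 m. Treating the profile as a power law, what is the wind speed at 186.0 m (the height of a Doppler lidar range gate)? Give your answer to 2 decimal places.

First find α: α = ln(V₂/V₁)/ln(z₂/z₁) = ln(13.3/7.5)/ln(71.2/10.0) = 0.57286/1.96291 = 0.2918
Extrapolate from 71.2 m to 186.0 m: V₃ = 13.3 × (186.0/71.2)^0.2918 = 13.3 × 1.3235 = 17.6019 m/s

17.60 m/s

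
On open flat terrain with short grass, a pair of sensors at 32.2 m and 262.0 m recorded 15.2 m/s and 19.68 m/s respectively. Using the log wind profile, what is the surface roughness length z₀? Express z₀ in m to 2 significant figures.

Log law: V(z) ∝ ln(z/z₀). With r = V₁/V₂ = 15.2/19.68 = 0.77236,
r · ln(z₂/z₀) = ln(z₁/z₀) ⇒ ln z₀ = (ln z₁ − r·ln z₂)/(1 − r)
ln z₀ = (3.47197 − 0.77236×5.56834) / 0.22764 = -3.6407
z₀ = exp(-3.6407) = 0.02623 m

z₀ ≈ 0.026 m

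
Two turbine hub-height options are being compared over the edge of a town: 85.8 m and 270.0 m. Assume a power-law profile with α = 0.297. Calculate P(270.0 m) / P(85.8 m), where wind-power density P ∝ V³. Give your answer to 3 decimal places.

Speed ratio: V_B/V_A = (z_B/z_A)^α = (270.0/85.8)^0.297 = (3.1469)^0.297 = 1.40562
Power-density ratio: P_B/P_A = (V_B/V_A)³ = (1.40562)³ = 2.77721

2.777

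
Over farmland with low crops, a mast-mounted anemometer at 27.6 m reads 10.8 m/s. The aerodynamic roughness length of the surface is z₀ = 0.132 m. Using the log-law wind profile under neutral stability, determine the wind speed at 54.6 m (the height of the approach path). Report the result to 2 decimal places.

Log law: V(z) ∝ ln(z/z₀), so V₂/V₁ = ln(z₂/z₀) / ln(z₁/z₀).
ln(54.6/0.132) = 6.0250, ln(27.6/0.132) = 5.3428
V₂ = 10.8 × 6.0250/5.3428 = 10.8 × 1.1277 = 12.1791 m/s

12.18 m/s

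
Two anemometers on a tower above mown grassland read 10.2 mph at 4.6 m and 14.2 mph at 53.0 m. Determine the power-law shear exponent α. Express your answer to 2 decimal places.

α ≈ 0.14

Power law: V₂/V₁ = (z₂/z₁)^α ⇒ α = ln(V₂/V₁) / ln(z₂/z₁)
α = ln(14.2/10.2) / ln(53.0/4.6) = ln(1.3922) / ln(11.5217)
  = 0.33085 / 2.44424 = 0.13536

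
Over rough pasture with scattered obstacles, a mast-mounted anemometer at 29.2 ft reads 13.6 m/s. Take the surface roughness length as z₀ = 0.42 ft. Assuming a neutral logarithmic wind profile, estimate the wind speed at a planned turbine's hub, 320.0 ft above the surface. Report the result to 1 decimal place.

21.3 m/s

Log law: V(z) ∝ ln(z/z₀), so V₂/V₁ = ln(z₂/z₀) / ln(z₁/z₀).
ln(320.0/0.42) = 6.6358, ln(29.2/0.42) = 4.2417
V₂ = 13.6 × 6.6358/4.2417 = 13.6 × 1.5644 = 21.2763 m/s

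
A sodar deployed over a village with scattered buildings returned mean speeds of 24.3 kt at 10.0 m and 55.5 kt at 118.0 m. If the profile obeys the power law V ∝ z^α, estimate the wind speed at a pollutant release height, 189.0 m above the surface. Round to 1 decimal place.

First find α: α = ln(V₂/V₁)/ln(z₂/z₁) = ln(55.5/24.3)/ln(118.0/10.0) = 0.82591/2.46810 = 0.3346
Extrapolate from 118.0 m to 189.0 m: V₃ = 55.5 × (189.0/118.0)^0.3346 = 55.5 × 1.1707 = 64.9759 kt

65.0 kt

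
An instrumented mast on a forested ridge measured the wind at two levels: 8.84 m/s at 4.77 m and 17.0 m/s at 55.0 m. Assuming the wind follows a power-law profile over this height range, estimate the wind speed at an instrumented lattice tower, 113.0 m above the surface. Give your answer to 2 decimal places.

20.61 m/s

First find α: α = ln(V₂/V₁)/ln(z₂/z₁) = ln(17.0/8.84)/ln(55.0/4.77) = 0.65393/2.44499 = 0.2675
Extrapolate from 55.0 m to 113.0 m: V₃ = 17.0 × (113.0/55.0)^0.2675 = 17.0 × 1.2124 = 20.6104 m/s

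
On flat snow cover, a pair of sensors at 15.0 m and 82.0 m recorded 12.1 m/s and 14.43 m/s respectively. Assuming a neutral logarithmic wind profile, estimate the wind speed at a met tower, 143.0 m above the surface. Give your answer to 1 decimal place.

Log law: V ∝ ln(z/z₀). From the pair, with r = V₁/V₂ = 0.83853,
ln z₀ = (ln z₁ − r·ln z₂)/(1 − r) = (2.7081 − 0.83853×4.4067)/0.16147 = -6.1134 → z₀ = 0.002213 m
V₃ = V₁ · ln(z₃/z₀)/ln(z₁/z₀) = 12.1 × 11.0762/8.8214 = 15.1928 m/s

15.2 m/s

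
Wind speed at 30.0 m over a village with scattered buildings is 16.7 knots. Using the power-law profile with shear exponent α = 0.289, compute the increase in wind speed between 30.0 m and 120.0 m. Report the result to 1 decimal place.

8.2 knots

Power law: V₂ = V₁ · (z₂/z₁)^α = 16.7 × (4.0000)^0.289 = 24.9294 knots
ΔV = 24.9294 − 16.7 = 8.2294 knots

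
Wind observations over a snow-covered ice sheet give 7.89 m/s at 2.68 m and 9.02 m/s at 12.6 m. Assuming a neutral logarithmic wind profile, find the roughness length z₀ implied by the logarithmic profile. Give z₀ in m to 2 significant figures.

z₀ ≈ 0.000054 m

Log law: V(z) ∝ ln(z/z₀). With r = V₁/V₂ = 7.89/9.02 = 0.87472,
r · ln(z₂/z₀) = ln(z₁/z₀) ⇒ ln z₀ = (ln z₁ − r·ln z₂)/(1 − r)
ln z₀ = (0.98582 − 0.87472×2.53370) / 0.12528 = -9.8219
z₀ = exp(-9.8219) = 0.00005425 m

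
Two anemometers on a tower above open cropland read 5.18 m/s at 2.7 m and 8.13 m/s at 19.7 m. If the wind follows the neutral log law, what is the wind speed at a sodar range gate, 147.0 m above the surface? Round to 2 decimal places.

11.11 m/s

Log law: V ∝ ln(z/z₀). From the pair, with r = V₁/V₂ = 0.63715,
ln z₀ = (ln z₁ − r·ln z₂)/(1 − r) = (0.9933 − 0.63715×2.9806)/0.36285 = -2.4964 → z₀ = 0.08238 m
V₃ = V₁ · ln(z₃/z₀)/ln(z₁/z₀) = 5.18 × 7.4869/3.4897 = 11.1133 m/s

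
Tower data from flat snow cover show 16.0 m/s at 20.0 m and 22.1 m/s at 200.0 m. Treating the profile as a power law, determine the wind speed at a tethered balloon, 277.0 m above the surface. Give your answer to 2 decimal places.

First find α: α = ln(V₂/V₁)/ln(z₂/z₁) = ln(22.1/16.0)/ln(200.0/20.0) = 0.32299/2.30259 = 0.1403
Extrapolate from 200.0 m to 277.0 m: V₃ = 22.1 × (277.0/200.0)^0.1403 = 22.1 × 1.0467 = 23.1331 m/s

23.13 m/s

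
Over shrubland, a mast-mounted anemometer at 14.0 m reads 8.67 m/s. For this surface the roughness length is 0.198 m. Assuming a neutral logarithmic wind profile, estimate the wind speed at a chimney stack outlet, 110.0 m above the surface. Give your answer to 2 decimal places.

Log law: V(z) ∝ ln(z/z₀), so V₂/V₁ = ln(z₂/z₀) / ln(z₁/z₀).
ln(110.0/0.198) = 6.3200, ln(14.0/0.198) = 4.2585
V₂ = 8.67 × 6.3200/4.2585 = 8.67 × 1.4841 = 12.8669 m/s

12.87 m/s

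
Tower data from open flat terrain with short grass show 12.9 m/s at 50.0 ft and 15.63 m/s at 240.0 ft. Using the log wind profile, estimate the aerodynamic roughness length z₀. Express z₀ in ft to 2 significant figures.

Log law: V(z) ∝ ln(z/z₀). With r = V₁/V₂ = 12.9/15.63 = 0.82534,
r · ln(z₂/z₀) = ln(z₁/z₀) ⇒ ln z₀ = (ln z₁ − r·ln z₂)/(1 − r)
ln z₀ = (3.91202 − 0.82534×5.48064) / 0.17466 = -3.5001
z₀ = exp(-3.5001) = 0.03019 ft

z₀ ≈ 0.030 ft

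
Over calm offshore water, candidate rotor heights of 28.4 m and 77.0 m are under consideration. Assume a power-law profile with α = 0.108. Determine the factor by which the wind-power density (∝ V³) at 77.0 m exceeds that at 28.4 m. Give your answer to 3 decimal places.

Speed ratio: V_B/V_A = (z_B/z_A)^α = (77.0/28.4)^0.108 = (2.7113)^0.108 = 1.11374
Power-density ratio: P_B/P_A = (V_B/V_A)³ = (1.11374)³ = 1.38149

1.381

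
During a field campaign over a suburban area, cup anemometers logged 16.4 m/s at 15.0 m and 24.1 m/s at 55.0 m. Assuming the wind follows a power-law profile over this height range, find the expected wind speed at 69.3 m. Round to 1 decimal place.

25.8 m/s

First find α: α = ln(V₂/V₁)/ln(z₂/z₁) = ln(24.1/16.4)/ln(55.0/15.0) = 0.38493/1.29928 = 0.2963
Extrapolate from 55.0 m to 69.3 m: V₃ = 24.1 × (69.3/55.0)^0.2963 = 24.1 × 1.0709 = 25.8079 m/s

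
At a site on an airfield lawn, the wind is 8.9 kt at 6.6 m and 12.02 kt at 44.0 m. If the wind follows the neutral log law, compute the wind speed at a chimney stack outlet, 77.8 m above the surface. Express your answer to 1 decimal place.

Log law: V ∝ ln(z/z₀). From the pair, with r = V₁/V₂ = 0.74043,
ln z₀ = (ln z₁ − r·ln z₂)/(1 − r) = (1.8871 − 0.74043×3.7842)/0.25957 = -3.5246 → z₀ = 0.02946 m
V₃ = V₁ · ln(z₃/z₀)/ln(z₁/z₀) = 8.9 × 7.8787/5.4117 = 12.9573 kt

13.0 kt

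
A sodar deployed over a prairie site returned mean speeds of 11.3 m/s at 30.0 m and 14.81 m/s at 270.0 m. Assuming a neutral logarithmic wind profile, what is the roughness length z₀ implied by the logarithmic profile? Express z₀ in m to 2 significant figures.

z₀ ≈ 0.025 m

Log law: V(z) ∝ ln(z/z₀). With r = V₁/V₂ = 11.3/14.81 = 0.76300,
r · ln(z₂/z₀) = ln(z₁/z₀) ⇒ ln z₀ = (ln z₁ − r·ln z₂)/(1 − r)
ln z₀ = (3.40120 − 0.76300×5.59842) / 0.23700 = -3.6725
z₀ = exp(-3.6725) = 0.02541 m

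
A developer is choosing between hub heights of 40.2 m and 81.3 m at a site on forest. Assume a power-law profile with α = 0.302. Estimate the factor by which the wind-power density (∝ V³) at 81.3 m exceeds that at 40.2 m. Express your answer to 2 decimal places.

Speed ratio: V_B/V_A = (z_B/z_A)^α = (81.3/40.2)^0.302 = (2.0224)^0.302 = 1.23700
Power-density ratio: P_B/P_A = (V_B/V_A)³ = (1.23700)³ = 1.89284

1.89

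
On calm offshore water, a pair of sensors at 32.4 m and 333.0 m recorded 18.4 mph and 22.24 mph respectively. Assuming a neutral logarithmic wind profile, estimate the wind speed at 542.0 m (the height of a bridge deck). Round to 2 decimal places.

Log law: V ∝ ln(z/z₀). From the pair, with r = V₁/V₂ = 0.82734,
ln z₀ = (ln z₁ − r·ln z₂)/(1 − r) = (3.4782 − 0.82734×5.8081)/0.17266 = -7.6863 → z₀ = 0.0004591 m
V₃ = V₁ · ln(z₃/z₀)/ln(z₁/z₀) = 18.4 × 13.9816/11.1645 = 23.0428 mph

23.04 mph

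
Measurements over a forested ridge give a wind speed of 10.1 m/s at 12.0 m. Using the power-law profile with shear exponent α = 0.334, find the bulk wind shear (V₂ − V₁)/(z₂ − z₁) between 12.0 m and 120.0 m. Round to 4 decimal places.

0.1083 m/s/m

Power law: V₂ = V₁ · (z₂/z₁)^α = 10.1 × (10.0000)^0.334 = 21.7932 m/s
ΔV/Δz = (21.7932 − 10.1)/(120.0 − 12.0) = 11.6932/108.0000 = 0.10827 m/s/m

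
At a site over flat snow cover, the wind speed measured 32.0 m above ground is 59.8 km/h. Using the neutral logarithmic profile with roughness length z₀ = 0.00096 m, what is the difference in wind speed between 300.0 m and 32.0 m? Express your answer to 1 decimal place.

12.9 km/h

Log law: V₂ = V₁ · ln(z₂/z₀)/ln(z₁/z₀) = 59.8 × 12.6524/10.4143 = 72.6511 km/h
ΔV = 72.6511 − 59.8 = 12.8511 km/h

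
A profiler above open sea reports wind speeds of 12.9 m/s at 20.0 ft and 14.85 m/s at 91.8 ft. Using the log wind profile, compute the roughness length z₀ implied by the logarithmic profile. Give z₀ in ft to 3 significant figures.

Log law: V(z) ∝ ln(z/z₀). With r = V₁/V₂ = 12.9/14.85 = 0.86869,
r · ln(z₂/z₀) = ln(z₁/z₀) ⇒ ln z₀ = (ln z₁ − r·ln z₂)/(1 − r)
ln z₀ = (2.99573 − 0.86869×4.51961) / 0.13131 = -7.0853
z₀ = exp(-7.0853) = 0.0008373 ft

z₀ ≈ 0.000837 ft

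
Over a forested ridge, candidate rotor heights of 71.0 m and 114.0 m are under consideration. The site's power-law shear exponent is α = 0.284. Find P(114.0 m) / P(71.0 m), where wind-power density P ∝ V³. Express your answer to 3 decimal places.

Speed ratio: V_B/V_A = (z_B/z_A)^α = (114.0/71.0)^0.284 = (1.6056)^0.284 = 1.14394
Power-density ratio: P_B/P_A = (V_B/V_A)³ = (1.14394)³ = 1.49696

1.497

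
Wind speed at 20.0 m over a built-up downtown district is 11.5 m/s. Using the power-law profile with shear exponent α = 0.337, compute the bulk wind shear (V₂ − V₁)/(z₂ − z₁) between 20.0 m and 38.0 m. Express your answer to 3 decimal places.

0.154 m/s/m

Power law: V₂ = V₁ · (z₂/z₁)^α = 11.5 × (1.9000)^0.337 = 14.2770 m/s
ΔV/Δz = (14.2770 − 11.5)/(38.0 − 20.0) = 2.7770/18.0000 = 0.15428 m/s/m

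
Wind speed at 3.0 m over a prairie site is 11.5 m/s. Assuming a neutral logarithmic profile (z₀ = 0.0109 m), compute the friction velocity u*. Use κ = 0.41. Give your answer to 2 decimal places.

Log law: V(z) = (u*/κ) · ln(z/z₀) ⇒ u* = κ · V / ln(z/z₀)
u* = 0.41 × 11.5 / ln(3.0/0.0109) = 0.41 × 11.5 / 5.6176
   = 4.7150 / 5.6176 = 0.8393 m/s

u* ≈ 0.84 m/s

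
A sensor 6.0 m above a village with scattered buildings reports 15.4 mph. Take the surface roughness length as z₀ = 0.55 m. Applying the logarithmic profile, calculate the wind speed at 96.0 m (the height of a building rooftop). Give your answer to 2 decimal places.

Log law: V(z) ∝ ln(z/z₀), so V₂/V₁ = ln(z₂/z₀) / ln(z₁/z₀).
ln(96.0/0.55) = 5.1622, ln(6.0/0.55) = 2.3896
V₂ = 15.4 × 5.1622/2.3896 = 15.4 × 2.1603 = 33.2682 mph

33.27 mph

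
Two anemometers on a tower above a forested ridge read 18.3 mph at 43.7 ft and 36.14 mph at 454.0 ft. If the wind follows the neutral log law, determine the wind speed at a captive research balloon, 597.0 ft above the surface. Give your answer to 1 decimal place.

38.2 mph

Log law: V ∝ ln(z/z₀). From the pair, with r = V₁/V₂ = 0.50636,
ln z₀ = (ln z₁ − r·ln z₂)/(1 − r) = (3.7773 − 0.50636×6.1181)/0.49364 = 1.3762 → z₀ = 3.960 ft
V₃ = V₁ · ln(z₃/z₀)/ln(z₁/z₀) = 18.3 × 5.0157/2.4011 = 38.2269 mph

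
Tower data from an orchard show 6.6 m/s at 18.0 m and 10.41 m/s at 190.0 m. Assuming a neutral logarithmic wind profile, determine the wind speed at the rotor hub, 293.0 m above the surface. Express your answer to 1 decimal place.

Log law: V ∝ ln(z/z₀). From the pair, with r = V₁/V₂ = 0.63401,
ln z₀ = (ln z₁ − r·ln z₂)/(1 − r) = (2.8904 − 0.63401×5.2470)/0.36599 = -1.1920 → z₀ = 0.3036 m
V₃ = V₁ · ln(z₃/z₀)/ln(z₁/z₀) = 6.6 × 6.8722/4.0824 = 11.1103 m/s

11.1 m/s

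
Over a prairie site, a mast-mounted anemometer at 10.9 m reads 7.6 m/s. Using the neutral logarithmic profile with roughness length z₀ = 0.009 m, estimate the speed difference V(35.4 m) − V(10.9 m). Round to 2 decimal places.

1.26 m/s

Log law: V₂ = V₁ · ln(z₂/z₀)/ln(z₁/z₀) = 7.6 × 8.2772/7.0993 = 8.8610 m/s
ΔV = 8.8610 − 7.6 = 1.2610 m/s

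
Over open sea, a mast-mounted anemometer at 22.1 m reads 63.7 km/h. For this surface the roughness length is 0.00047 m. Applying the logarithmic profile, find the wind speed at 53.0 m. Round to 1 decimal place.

68.9 km/h

Log law: V(z) ∝ ln(z/z₀), so V₂/V₁ = ln(z₂/z₀) / ln(z₁/z₀).
ln(53.0/0.00047) = 11.6331, ln(22.1/0.00047) = 10.7584
V₂ = 63.7 × 11.6331/10.7584 = 63.7 × 1.0813 = 68.8792 km/h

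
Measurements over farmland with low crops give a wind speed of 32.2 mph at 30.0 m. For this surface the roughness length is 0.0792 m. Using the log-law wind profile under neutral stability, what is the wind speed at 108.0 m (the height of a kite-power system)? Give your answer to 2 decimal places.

Log law: V(z) ∝ ln(z/z₀), so V₂/V₁ = ln(z₂/z₀) / ln(z₁/z₀).
ln(108.0/0.0792) = 7.2179, ln(30.0/0.0792) = 5.9370
V₂ = 32.2 × 7.2179/5.9370 = 32.2 × 1.2158 = 39.1473 mph

39.15 mph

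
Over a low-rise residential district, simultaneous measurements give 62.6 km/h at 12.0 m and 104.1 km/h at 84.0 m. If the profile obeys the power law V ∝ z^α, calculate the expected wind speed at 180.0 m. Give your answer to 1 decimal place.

First find α: α = ln(V₂/V₁)/ln(z₂/z₁) = ln(104.1/62.6)/ln(84.0/12.0) = 0.50859/1.94591 = 0.2614
Extrapolate from 84.0 m to 180.0 m: V₃ = 104.1 × (180.0/84.0)^0.2614 = 104.1 × 1.2204 = 127.0456 km/h

127.0 km/h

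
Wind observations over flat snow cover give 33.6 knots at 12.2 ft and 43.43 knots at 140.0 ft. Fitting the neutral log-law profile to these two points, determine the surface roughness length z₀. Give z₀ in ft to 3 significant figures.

Log law: V(z) ∝ ln(z/z₀). With r = V₁/V₂ = 33.6/43.43 = 0.77366,
r · ln(z₂/z₀) = ln(z₁/z₀) ⇒ ln z₀ = (ln z₁ − r·ln z₂)/(1 − r)
ln z₀ = (2.50144 − 0.77366×4.94164) / 0.22634 = -5.8395
z₀ = exp(-5.8395) = 0.002910 ft

z₀ ≈ 0.00291 ft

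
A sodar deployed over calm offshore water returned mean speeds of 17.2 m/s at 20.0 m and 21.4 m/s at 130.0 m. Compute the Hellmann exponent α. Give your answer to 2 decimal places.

α ≈ 0.12

Power law: V₂/V₁ = (z₂/z₁)^α ⇒ α = ln(V₂/V₁) / ln(z₂/z₁)
α = ln(21.4/17.2) / ln(130.0/20.0) = ln(1.2442) / ln(6.5000)
  = 0.21848 / 1.87180 = 0.11672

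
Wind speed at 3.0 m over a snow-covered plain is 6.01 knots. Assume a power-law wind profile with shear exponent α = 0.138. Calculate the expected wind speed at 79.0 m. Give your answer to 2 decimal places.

9.44 knots

Power-law profile: V₂ = V₁ · (z₂/z₁)^α
V₂ = 6.01 × (79.0/3.0)^0.138 = 6.01 × (26.3333)^0.138
    = 6.01 × 1.5705 = 9.4385 knots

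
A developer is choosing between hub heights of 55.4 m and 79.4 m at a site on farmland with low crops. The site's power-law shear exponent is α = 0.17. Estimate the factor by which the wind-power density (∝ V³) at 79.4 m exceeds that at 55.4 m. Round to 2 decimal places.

1.20

Speed ratio: V_B/V_A = (z_B/z_A)^α = (79.4/55.4)^0.17 = (1.4332)^0.17 = 1.06310
Power-density ratio: P_B/P_A = (V_B/V_A)³ = (1.06310)³ = 1.20149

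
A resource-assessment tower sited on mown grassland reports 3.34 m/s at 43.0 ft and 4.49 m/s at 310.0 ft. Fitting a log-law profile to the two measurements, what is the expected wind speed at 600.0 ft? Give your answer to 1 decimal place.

4.9 m/s

Log law: V ∝ ln(z/z₀). From the pair, with r = V₁/V₂ = 0.74388,
ln z₀ = (ln z₁ − r·ln z₂)/(1 − r) = (3.7612 − 0.74388×5.7366)/0.25612 = -1.9760 → z₀ = 0.1386 ft
V₃ = V₁ · ln(z₃/z₀)/ln(z₁/z₀) = 3.34 × 8.3729/5.7372 = 4.8744 m/s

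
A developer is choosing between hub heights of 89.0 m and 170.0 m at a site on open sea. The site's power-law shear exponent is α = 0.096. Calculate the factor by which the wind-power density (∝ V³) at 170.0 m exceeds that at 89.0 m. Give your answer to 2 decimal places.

Speed ratio: V_B/V_A = (z_B/z_A)^α = (170.0/89.0)^0.096 = (1.9101)^0.096 = 1.06410
Power-density ratio: P_B/P_A = (V_B/V_A)³ = (1.06410)³ = 1.20488

1.20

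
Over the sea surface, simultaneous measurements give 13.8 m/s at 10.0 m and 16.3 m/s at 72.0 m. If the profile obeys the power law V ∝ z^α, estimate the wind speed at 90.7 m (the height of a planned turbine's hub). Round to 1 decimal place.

First find α: α = ln(V₂/V₁)/ln(z₂/z₁) = ln(16.3/13.8)/ln(72.0/10.0) = 0.16650/1.97408 = 0.0843
Extrapolate from 72.0 m to 90.7 m: V₃ = 16.3 × (90.7/72.0)^0.0843 = 16.3 × 1.0197 = 16.6205 m/s

16.6 m/s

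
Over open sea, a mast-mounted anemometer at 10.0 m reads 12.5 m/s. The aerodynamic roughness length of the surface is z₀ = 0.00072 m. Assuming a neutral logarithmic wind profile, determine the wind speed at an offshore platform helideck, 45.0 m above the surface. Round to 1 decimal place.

14.5 m/s

Log law: V(z) ∝ ln(z/z₀), so V₂/V₁ = ln(z₂/z₀) / ln(z₁/z₀).
ln(45.0/0.00072) = 11.0429, ln(10.0/0.00072) = 9.5388
V₂ = 12.5 × 11.0429/9.5388 = 12.5 × 1.1577 = 14.4710 m/s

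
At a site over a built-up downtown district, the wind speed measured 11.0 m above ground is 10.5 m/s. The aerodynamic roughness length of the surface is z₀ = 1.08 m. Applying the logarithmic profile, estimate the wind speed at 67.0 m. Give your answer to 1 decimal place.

Log law: V(z) ∝ ln(z/z₀), so V₂/V₁ = ln(z₂/z₀) / ln(z₁/z₀).
ln(67.0/1.08) = 4.1277, ln(11.0/1.08) = 2.3209
V₂ = 10.5 × 4.1277/2.3209 = 10.5 × 1.7785 = 18.6740 m/s

18.7 m/s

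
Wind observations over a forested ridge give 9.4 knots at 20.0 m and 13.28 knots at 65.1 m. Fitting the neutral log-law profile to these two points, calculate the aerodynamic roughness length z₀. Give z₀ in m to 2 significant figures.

Log law: V(z) ∝ ln(z/z₀). With r = V₁/V₂ = 9.4/13.28 = 0.70783,
r · ln(z₂/z₀) = ln(z₁/z₀) ⇒ ln z₀ = (ln z₁ − r·ln z₂)/(1 − r)
ln z₀ = (2.99573 − 0.70783×4.17592) / 0.29217 = 0.1365
z₀ = exp(0.1365) = 1.146 m

z₀ ≈ 1.1 m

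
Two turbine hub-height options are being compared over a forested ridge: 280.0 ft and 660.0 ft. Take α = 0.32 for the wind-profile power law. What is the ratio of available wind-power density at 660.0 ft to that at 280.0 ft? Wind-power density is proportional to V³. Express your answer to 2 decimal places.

Speed ratio: V_B/V_A = (z_B/z_A)^α = (660.0/280.0)^0.32 = (2.3571)^0.32 = 1.31572
Power-density ratio: P_B/P_A = (V_B/V_A)³ = (1.31572)³ = 2.27767

2.28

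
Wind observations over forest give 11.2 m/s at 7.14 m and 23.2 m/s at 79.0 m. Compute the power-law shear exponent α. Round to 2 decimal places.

α ≈ 0.30

Power law: V₂/V₁ = (z₂/z₁)^α ⇒ α = ln(V₂/V₁) / ln(z₂/z₁)
α = ln(23.2/11.2) / ln(79.0/7.14) = ln(2.0714) / ln(11.0644)
  = 0.72824 / 2.40374 = 0.30296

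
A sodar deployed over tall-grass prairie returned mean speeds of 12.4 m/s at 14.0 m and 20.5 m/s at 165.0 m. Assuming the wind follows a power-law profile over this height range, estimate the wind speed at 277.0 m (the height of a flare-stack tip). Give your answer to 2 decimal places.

22.78 m/s

First find α: α = ln(V₂/V₁)/ln(z₂/z₁) = ln(20.5/12.4)/ln(165.0/14.0) = 0.50273/2.46689 = 0.2038
Extrapolate from 165.0 m to 277.0 m: V₃ = 20.5 × (277.0/165.0)^0.2038 = 20.5 × 1.1114 = 22.7827 m/s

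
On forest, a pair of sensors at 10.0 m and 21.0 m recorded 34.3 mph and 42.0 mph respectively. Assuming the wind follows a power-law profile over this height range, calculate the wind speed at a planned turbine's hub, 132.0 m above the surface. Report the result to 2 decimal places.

69.37 mph

First find α: α = ln(V₂/V₁)/ln(z₂/z₁) = ln(42.0/34.3)/ln(21.0/10.0) = 0.20252/0.74194 = 0.2730
Extrapolate from 21.0 m to 132.0 m: V₃ = 42.0 × (132.0/21.0)^0.2730 = 42.0 × 1.6517 = 69.3703 mph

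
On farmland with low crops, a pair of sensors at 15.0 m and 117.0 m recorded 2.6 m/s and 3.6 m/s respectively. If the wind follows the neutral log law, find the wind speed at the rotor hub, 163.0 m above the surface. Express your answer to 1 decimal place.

3.8 m/s

Log law: V ∝ ln(z/z₀). From the pair, with r = V₁/V₂ = 0.72222,
ln z₀ = (ln z₁ − r·ln z₂)/(1 − r) = (2.7081 − 0.72222×4.7622)/0.27778 = -2.6327 → z₀ = 0.07189 m
V₃ = V₁ · ln(z₃/z₀)/ln(z₁/z₀) = 2.6 × 7.7264/5.3407 = 3.7614 m/s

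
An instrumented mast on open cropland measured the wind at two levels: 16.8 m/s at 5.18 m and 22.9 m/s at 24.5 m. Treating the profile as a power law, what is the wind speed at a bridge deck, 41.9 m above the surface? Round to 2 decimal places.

First find α: α = ln(V₂/V₁)/ln(z₂/z₁) = ln(22.9/16.8)/ln(24.5/5.18) = 0.30976/1.55387 = 0.1993
Extrapolate from 24.5 m to 41.9 m: V₃ = 22.9 × (41.9/24.5)^0.1993 = 22.9 × 1.1129 = 25.4855 m/s

25.49 m/s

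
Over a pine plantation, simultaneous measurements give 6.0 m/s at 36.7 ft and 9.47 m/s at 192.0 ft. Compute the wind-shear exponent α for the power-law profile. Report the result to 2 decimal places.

Power law: V₂/V₁ = (z₂/z₁)^α ⇒ α = ln(V₂/V₁) / ln(z₂/z₁)
α = ln(9.47/6.0) / ln(192.0/36.7) = ln(1.5783) / ln(5.2316)
  = 0.45637 / 1.65472 = 0.27580

α ≈ 0.28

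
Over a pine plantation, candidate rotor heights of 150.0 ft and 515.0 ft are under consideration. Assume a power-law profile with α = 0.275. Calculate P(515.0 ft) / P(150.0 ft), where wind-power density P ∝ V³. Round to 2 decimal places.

2.77

Speed ratio: V_B/V_A = (z_B/z_A)^α = (515.0/150.0)^0.275 = (3.4333)^0.275 = 1.40385
Power-density ratio: P_B/P_A = (V_B/V_A)³ = (1.40385)³ = 2.76672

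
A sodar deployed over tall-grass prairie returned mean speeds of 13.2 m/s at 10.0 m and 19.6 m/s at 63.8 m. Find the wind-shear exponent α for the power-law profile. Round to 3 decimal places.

α ≈ 0.213

Power law: V₂/V₁ = (z₂/z₁)^α ⇒ α = ln(V₂/V₁) / ln(z₂/z₁)
α = ln(19.6/13.2) / ln(63.8/10.0) = ln(1.4848) / ln(6.3800)
  = 0.39531 / 1.85317 = 0.21332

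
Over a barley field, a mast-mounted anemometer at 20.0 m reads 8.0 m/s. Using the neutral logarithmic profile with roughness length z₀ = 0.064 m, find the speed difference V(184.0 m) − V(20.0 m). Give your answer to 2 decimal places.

Log law: V₂ = V₁ · ln(z₂/z₀)/ln(z₁/z₀) = 8.0 × 7.9638/5.7446 = 11.0905 m/s
ΔV = 11.0905 − 8.0 = 3.0905 m/s

3.09 m/s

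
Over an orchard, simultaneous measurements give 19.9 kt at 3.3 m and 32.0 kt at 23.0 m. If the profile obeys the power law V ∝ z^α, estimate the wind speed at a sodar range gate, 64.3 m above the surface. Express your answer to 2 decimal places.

41.15 kt

First find α: α = ln(V₂/V₁)/ln(z₂/z₁) = ln(32.0/19.9)/ln(23.0/3.3) = 0.47502/1.94157 = 0.2447
Extrapolate from 23.0 m to 64.3 m: V₃ = 32.0 × (64.3/23.0)^0.2447 = 32.0 × 1.2860 = 41.1514 kt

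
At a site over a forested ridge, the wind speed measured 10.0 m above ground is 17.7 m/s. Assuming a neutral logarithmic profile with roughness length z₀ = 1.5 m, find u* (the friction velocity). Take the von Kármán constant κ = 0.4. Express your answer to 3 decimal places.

Log law: V(z) = (u*/κ) · ln(z/z₀) ⇒ u* = κ · V / ln(z/z₀)
u* = 0.4 × 17.7 / ln(10.0/1.5) = 0.4 × 17.7 / 1.8971
   = 7.0800 / 1.8971 = 3.7320 m/s

u* ≈ 3.732 m/s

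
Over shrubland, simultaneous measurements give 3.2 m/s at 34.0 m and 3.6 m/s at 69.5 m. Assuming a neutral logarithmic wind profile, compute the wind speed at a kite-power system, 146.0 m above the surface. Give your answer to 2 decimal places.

4.02 m/s

Log law: V ∝ ln(z/z₀). From the pair, with r = V₁/V₂ = 0.88889,
ln z₀ = (ln z₁ − r·ln z₂)/(1 − r) = (3.5264 − 0.88889×4.2413)/0.11111 = -2.1934 → z₀ = 0.1115 m
V₃ = V₁ · ln(z₃/z₀)/ln(z₁/z₀) = 3.2 × 7.1770/5.7197 = 4.0153 m/s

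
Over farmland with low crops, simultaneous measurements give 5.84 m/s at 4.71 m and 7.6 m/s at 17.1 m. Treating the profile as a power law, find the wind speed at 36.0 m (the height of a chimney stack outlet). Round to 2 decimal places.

First find α: α = ln(V₂/V₁)/ln(z₂/z₁) = ln(7.6/5.84)/ln(17.1/4.71) = 0.26342/1.28939 = 0.2043
Extrapolate from 17.1 m to 36.0 m: V₃ = 7.6 × (36.0/17.1)^0.2043 = 7.6 × 1.1643 = 8.8484 m/s

8.85 m/s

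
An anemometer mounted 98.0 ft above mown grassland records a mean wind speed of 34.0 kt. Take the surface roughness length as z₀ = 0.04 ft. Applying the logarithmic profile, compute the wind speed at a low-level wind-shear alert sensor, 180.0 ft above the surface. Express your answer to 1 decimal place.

Log law: V(z) ∝ ln(z/z₀), so V₂/V₁ = ln(z₂/z₀) / ln(z₁/z₀).
ln(180.0/0.04) = 8.4118, ln(98.0/0.04) = 7.8038
V₂ = 34.0 × 8.4118/7.8038 = 34.0 × 1.0779 = 36.6489 kt

36.6 kt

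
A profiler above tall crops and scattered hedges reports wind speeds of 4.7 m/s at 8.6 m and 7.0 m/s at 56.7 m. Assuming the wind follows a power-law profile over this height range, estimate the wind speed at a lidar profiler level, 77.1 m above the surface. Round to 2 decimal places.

First find α: α = ln(V₂/V₁)/ln(z₂/z₁) = ln(7.0/4.7)/ln(56.7/8.6) = 0.39835/1.88601 = 0.2112
Extrapolate from 56.7 m to 77.1 m: V₃ = 7.0 × (77.1/56.7)^0.2112 = 7.0 × 1.0671 = 7.4695 m/s

7.47 m/s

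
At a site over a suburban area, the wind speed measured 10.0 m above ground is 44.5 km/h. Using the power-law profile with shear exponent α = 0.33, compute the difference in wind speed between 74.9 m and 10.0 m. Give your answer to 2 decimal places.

Power law: V₂ = V₁ · (z₂/z₁)^α = 44.5 × (7.4900)^0.33 = 86.4846 km/h
ΔV = 86.4846 − 44.5 = 41.9846 km/h

41.98 km/h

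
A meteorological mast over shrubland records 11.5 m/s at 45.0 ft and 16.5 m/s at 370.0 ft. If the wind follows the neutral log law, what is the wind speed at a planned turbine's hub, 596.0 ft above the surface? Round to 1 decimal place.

Log law: V ∝ ln(z/z₀). From the pair, with r = V₁/V₂ = 0.69697,
ln z₀ = (ln z₁ − r·ln z₂)/(1 − r) = (3.8067 − 0.69697×5.9135)/0.30303 = -1.0391 → z₀ = 0.3538 ft
V₃ = V₁ · ln(z₃/z₀)/ln(z₁/z₀) = 11.5 × 7.4293/4.8457 = 17.6314 m/s

17.6 m/s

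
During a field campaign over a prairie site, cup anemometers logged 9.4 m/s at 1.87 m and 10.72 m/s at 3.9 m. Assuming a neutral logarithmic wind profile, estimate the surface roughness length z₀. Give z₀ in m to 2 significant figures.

z₀ ≈ 0.0100 m

Log law: V(z) ∝ ln(z/z₀). With r = V₁/V₂ = 9.4/10.72 = 0.87687,
r · ln(z₂/z₀) = ln(z₁/z₀) ⇒ ln z₀ = (ln z₁ − r·ln z₂)/(1 − r)
ln z₀ = (0.62594 − 0.87687×1.36098) / 0.12313 = -4.6084
z₀ = exp(-4.6084) = 0.009968 m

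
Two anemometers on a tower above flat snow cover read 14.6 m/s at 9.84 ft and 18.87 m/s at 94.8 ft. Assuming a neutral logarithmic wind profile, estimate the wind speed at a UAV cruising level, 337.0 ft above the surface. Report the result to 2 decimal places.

21.26 m/s

Log law: V ∝ ln(z/z₀). From the pair, with r = V₁/V₂ = 0.77371,
ln z₀ = (ln z₁ − r·ln z₂)/(1 − r) = (2.2865 − 0.77371×4.5518)/0.22629 = -5.4591 → z₀ = 0.004257 ft
V₃ = V₁ · ln(z₃/z₀)/ln(z₁/z₀) = 14.6 × 11.2792/7.7456 = 21.2607 m/s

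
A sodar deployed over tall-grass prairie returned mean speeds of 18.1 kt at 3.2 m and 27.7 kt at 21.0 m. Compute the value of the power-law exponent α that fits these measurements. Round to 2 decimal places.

α ≈ 0.23

Power law: V₂/V₁ = (z₂/z₁)^α ⇒ α = ln(V₂/V₁) / ln(z₂/z₁)
α = ln(27.7/18.1) / ln(21.0/3.2) = ln(1.5304) / ln(6.5625)
  = 0.42552 / 1.88137 = 0.22618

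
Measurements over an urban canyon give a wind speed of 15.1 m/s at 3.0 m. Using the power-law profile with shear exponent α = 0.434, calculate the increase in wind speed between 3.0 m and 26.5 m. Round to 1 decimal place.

Power law: V₂ = V₁ · (z₂/z₁)^α = 15.1 × (8.8333)^0.434 = 38.8683 m/s
ΔV = 38.8683 − 15.1 = 23.7683 m/s

23.8 m/s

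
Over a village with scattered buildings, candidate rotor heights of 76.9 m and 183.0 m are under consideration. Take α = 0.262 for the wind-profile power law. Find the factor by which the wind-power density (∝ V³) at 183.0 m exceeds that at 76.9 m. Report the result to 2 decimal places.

1.98

Speed ratio: V_B/V_A = (z_B/z_A)^α = (183.0/76.9)^0.262 = (2.3797)^0.262 = 1.25502
Power-density ratio: P_B/P_A = (V_B/V_A)³ = (1.25502)³ = 1.97674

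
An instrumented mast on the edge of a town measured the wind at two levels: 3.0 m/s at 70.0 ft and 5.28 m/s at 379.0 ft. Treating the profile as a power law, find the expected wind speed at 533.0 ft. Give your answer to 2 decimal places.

First find α: α = ln(V₂/V₁)/ln(z₂/z₁) = ln(5.28/3.0)/ln(379.0/70.0) = 0.56531/1.68904 = 0.3347
Extrapolate from 379.0 ft to 533.0 ft: V₃ = 5.28 × (533.0/379.0)^0.3347 = 5.28 × 1.1209 = 5.9183 m/s

5.92 m/s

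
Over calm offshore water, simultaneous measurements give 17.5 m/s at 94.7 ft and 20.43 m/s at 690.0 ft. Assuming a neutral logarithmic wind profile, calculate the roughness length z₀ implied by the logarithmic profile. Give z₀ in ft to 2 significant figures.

z₀ ≈ 0.00067 ft

Log law: V(z) ∝ ln(z/z₀). With r = V₁/V₂ = 17.5/20.43 = 0.85658,
r · ln(z₂/z₀) = ln(z₁/z₀) ⇒ ln z₀ = (ln z₁ − r·ln z₂)/(1 − r)
ln z₀ = (4.55071 − 0.85658×6.53669) / 0.14342 = -7.3109
z₀ = exp(-7.3109) = 0.0006682 ft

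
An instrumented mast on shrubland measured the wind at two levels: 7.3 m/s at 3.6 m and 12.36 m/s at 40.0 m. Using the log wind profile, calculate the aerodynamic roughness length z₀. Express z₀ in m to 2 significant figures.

Log law: V(z) ∝ ln(z/z₀). With r = V₁/V₂ = 7.3/12.36 = 0.59061,
r · ln(z₂/z₀) = ln(z₁/z₀) ⇒ ln z₀ = (ln z₁ − r·ln z₂)/(1 − r)
ln z₀ = (1.28093 − 0.59061×3.68888) / 0.40939 = -2.1930
z₀ = exp(-2.1930) = 0.1116 m

z₀ ≈ 0.11 m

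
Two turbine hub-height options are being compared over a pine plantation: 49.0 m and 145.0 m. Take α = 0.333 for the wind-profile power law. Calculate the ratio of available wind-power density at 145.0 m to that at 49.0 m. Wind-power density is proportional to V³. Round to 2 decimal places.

2.96

Speed ratio: V_B/V_A = (z_B/z_A)^α = (145.0/49.0)^0.333 = (2.9592)^0.333 = 1.43516
Power-density ratio: P_B/P_A = (V_B/V_A)³ = (1.43516)³ = 2.95597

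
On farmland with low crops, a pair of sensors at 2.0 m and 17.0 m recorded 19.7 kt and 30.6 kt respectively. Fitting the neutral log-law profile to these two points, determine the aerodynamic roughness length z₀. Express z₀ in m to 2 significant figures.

Log law: V(z) ∝ ln(z/z₀). With r = V₁/V₂ = 19.7/30.6 = 0.64379,
r · ln(z₂/z₀) = ln(z₁/z₀) ⇒ ln z₀ = (ln z₁ − r·ln z₂)/(1 − r)
ln z₀ = (0.69315 − 0.64379×2.83321) / 0.35621 = -3.1747
z₀ = exp(-3.1747) = 0.04181 m

z₀ ≈ 0.042 m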